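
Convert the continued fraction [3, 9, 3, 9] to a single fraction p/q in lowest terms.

811/261

Fold from the inside: start with 9/1.
  3 + 1/9 = 28/9
  9 + 9/28 = 261/28
  3 + 28/261 = 811/261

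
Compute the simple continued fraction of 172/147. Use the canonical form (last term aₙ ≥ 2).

172 = 1×147 + 25
147 = 5×25 + 22
25 = 1×22 + 3
22 = 7×3 + 1
3 = 3×1 + 0  (stop)
So 172/147 = [1; 5, 1, 7, 3].

[1; 5, 1, 7, 3]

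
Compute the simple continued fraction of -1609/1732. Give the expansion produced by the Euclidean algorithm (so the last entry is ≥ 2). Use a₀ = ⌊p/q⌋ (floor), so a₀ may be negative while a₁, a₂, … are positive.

-1609 = -1*1732 + 123
1732 = 14*123 + 10
123 = 12*10 + 3
10 = 3*3 + 1
3 = 3*1 + 0  (stop)
So -1609/1732 = [-1; 14, 12, 3, 3].

[-1; 14, 12, 3, 3]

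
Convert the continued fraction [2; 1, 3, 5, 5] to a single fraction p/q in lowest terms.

301/109

Using pₖ = aₖpₖ₋₁ + pₖ₋₂ and qₖ = aₖqₖ₋₁ + qₖ₋₂:
  k=0: a=2, p=2, q=1
  k=1: a=1, p=3, q=1
  k=2: a=3, p=11, q=4
  k=3: a=5, p=58, q=21
  k=4: a=5, p=301, q=109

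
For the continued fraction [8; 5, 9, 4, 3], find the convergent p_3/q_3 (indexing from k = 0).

Using pₖ = aₖpₖ₋₁ + pₖ₋₂, qₖ = aₖqₖ₋₁ + qₖ₋₂ (with p₋₁=1, p₋₂=0, q₋₁=0, q₋₂=1):
  k=0: a=8, p=8, q=1
  k=1: a=5, p=41, q=5
  k=2: a=9, p=377, q=46
  k=3: a=4, p=1549, q=189

1549/189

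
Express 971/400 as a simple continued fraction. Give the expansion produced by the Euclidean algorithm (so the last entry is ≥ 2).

[2; 2, 2, 1, 18, 3]

971 = 2*400 + 171
400 = 2*171 + 58
171 = 2*58 + 55
58 = 1*55 + 3
55 = 18*3 + 1
3 = 3*1 + 0  (stop)
So 971/400 = [2; 2, 2, 1, 18, 3].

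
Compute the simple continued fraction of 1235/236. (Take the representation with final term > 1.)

1235 = 5·236 + 55
236 = 4·55 + 16
55 = 3·16 + 7
16 = 2·7 + 2
7 = 3·2 + 1
2 = 2·1 + 0  (stop)
So 1235/236 = [5; 4, 3, 2, 3, 2].

[5; 4, 3, 2, 3, 2]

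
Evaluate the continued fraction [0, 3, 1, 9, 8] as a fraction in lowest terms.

81/316

Fold from the inside: start with 8/1.
  9 + 1/8 = 73/8
  1 + 8/73 = 81/73
  3 + 73/81 = 316/81
  0 + 81/316 = 81/316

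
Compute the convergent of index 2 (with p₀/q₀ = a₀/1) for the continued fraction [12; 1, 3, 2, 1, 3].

Using pₖ = aₖpₖ₋₁ + pₖ₋₂, qₖ = aₖqₖ₋₁ + qₖ₋₂ (with p₋₁=1, p₋₂=0, q₋₁=0, q₋₂=1):
  k=0: a=12, p=12, q=1
  k=1: a=1, p=13, q=1
  k=2: a=3, p=51, q=4

51/4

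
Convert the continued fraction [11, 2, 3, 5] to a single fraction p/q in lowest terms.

423/37

Fold from the inside: start with 5/1.
  3 + 1/5 = 16/5
  2 + 5/16 = 37/16
  11 + 16/37 = 423/37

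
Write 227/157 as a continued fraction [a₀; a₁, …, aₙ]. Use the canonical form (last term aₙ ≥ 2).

227 = 1×157 + 70
157 = 2×70 + 17
70 = 4×17 + 2
17 = 8×2 + 1
2 = 2×1 + 0  (stop)
So 227/157 = [1; 2, 4, 8, 2].

[1; 2, 4, 8, 2]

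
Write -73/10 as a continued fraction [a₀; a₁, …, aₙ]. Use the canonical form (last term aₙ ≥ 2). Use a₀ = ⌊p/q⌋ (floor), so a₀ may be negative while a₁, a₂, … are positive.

[-8; 1, 2, 3]

-73 = -8*10 + 7
10 = 1*7 + 3
7 = 2*3 + 1
3 = 3*1 + 0  (stop)
So -73/10 = [-8; 1, 2, 3].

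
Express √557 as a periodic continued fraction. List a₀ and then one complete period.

[23; 1, 1, 1, 1, 46]

a₀ = ⌊√557⌋ = 23.
With m₀=0, d₀=1 and mₖ₊₁ = dₖaₖ − mₖ, dₖ₊₁ = (n − mₖ₊₁²)/dₖ, aₖ₊₁ = ⌊(a₀+mₖ₊₁)/dₖ₊₁⌋:
  k=1: m=23, d=28, a=1
  k=2: m=5, d=19, a=1
  k=3: m=14, d=19, a=1
  k=4: m=5, d=28, a=1
  k=5: m=23, d=1, a=46
d=1 and a=2a₀=46 at k=5, so the next step gives (m, d) = (23, 28) again — its k=1 value — and the period has length 5.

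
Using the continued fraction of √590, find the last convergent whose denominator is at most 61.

753/31

√590 = [24; 3, 2, 4, 2, 3, 48, …] (period length 6).
Convergents:
  p_0/q_0 = 24/1
  p_1/q_1 = 73/3
  p_2/q_2 = 170/7
  p_3/q_3 = 753/31
  p_4/q_4 = 1676/69
q_3 = 31 ≤ 61 < 69 = q_4, so the answer is 753/31.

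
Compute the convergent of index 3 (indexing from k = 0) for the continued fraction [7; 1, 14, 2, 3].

Using pₖ = aₖpₖ₋₁ + pₖ₋₂, qₖ = aₖqₖ₋₁ + qₖ₋₂ (with p₋₁=1, p₋₂=0, q₋₁=0, q₋₂=1):
  k=0: a=7, p=7, q=1
  k=1: a=1, p=8, q=1
  k=2: a=14, p=119, q=15
  k=3: a=2, p=246, q=31

246/31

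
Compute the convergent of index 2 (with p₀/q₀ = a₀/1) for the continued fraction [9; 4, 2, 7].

Using pₖ = aₖpₖ₋₁ + pₖ₋₂, qₖ = aₖqₖ₋₁ + qₖ₋₂ (with p₋₁=1, p₋₂=0, q₋₁=0, q₋₂=1):
  k=0: a=9, p=9, q=1
  k=1: a=4, p=37, q=4
  k=2: a=2, p=83, q=9

83/9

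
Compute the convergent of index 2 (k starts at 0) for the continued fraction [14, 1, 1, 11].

Using pₖ = aₖpₖ₋₁ + pₖ₋₂, qₖ = aₖqₖ₋₁ + qₖ₋₂ (with p₋₁=1, p₋₂=0, q₋₁=0, q₋₂=1):
  k=0: a=14, p=14, q=1
  k=1: a=1, p=15, q=1
  k=2: a=1, p=29, q=2

29/2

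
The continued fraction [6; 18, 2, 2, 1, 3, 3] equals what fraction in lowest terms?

Fold from the inside: start with 3/1.
  3 + 1/3 = 10/3
  1 + 3/10 = 13/10
  2 + 10/13 = 36/13
  2 + 13/36 = 85/36
  18 + 36/85 = 1566/85
  6 + 85/1566 = 9481/1566

9481/1566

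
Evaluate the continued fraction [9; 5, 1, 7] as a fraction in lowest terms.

431/47

Fold from the inside: start with 7/1.
  1 + 1/7 = 8/7
  5 + 7/8 = 47/8
  9 + 8/47 = 431/47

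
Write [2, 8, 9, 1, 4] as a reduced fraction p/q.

Fold from the inside: start with 4/1.
  1 + 1/4 = 5/4
  9 + 4/5 = 49/5
  8 + 5/49 = 397/49
  2 + 49/397 = 843/397

843/397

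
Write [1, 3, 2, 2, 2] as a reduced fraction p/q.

Using pₖ = aₖpₖ₋₁ + pₖ₋₂ and qₖ = aₖqₖ₋₁ + qₖ₋₂:
  k=0: a=1, p=1, q=1
  k=1: a=3, p=4, q=3
  k=2: a=2, p=9, q=7
  k=3: a=2, p=22, q=17
  k=4: a=2, p=53, q=41

53/41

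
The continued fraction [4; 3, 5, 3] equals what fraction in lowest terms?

Fold from the inside: start with 3/1.
  5 + 1/3 = 16/3
  3 + 3/16 = 51/16
  4 + 16/51 = 220/51

220/51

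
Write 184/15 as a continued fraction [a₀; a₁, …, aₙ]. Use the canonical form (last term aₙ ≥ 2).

[12; 3, 1, 3]

184 = 12×15 + 4
15 = 3×4 + 3
4 = 1×3 + 1
3 = 3×1 + 0  (stop)
So 184/15 = [12; 3, 1, 3].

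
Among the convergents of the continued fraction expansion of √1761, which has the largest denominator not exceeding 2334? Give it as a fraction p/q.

√1761 = [41; 1, 26, 1, 82, …] (period length 4).
Convergents:
  p_0/q_0 = 41/1
  p_1/q_1 = 42/1
  p_2/q_2 = 1133/27
  p_3/q_3 = 1175/28
  p_4/q_4 = 97483/2323
  p_5/q_5 = 98658/2351
q_4 = 2323 ≤ 2334 < 2351 = q_5, so the answer is 97483/2323.

97483/2323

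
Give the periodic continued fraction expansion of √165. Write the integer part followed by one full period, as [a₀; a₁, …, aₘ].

a₀ = ⌊√165⌋ = 12.
With m₀=0, d₀=1 and mₖ₊₁ = dₖaₖ − mₖ, dₖ₊₁ = (n − mₖ₊₁²)/dₖ, aₖ₊₁ = ⌊(a₀+mₖ₊₁)/dₖ₊₁⌋:
  k=1: m=12, d=21, a=1
  k=2: m=9, d=4, a=5
  k=3: m=11, d=11, a=2
  k=4: m=11, d=4, a=5
  k=5: m=9, d=21, a=1
  k=6: m=12, d=1, a=24
d=1 and a=2a₀=24 at k=6, so the next step gives (m, d) = (12, 21) again — its k=1 value — and the period has length 6.

[12; 1, 5, 2, 5, 1, 24]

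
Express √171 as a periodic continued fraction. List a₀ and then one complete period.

a₀ = ⌊√171⌋ = 13.
With m₀=0, d₀=1 and mₖ₊₁ = dₖaₖ − mₖ, dₖ₊₁ = (n − mₖ₊₁²)/dₖ, aₖ₊₁ = ⌊(a₀+mₖ₊₁)/dₖ₊₁⌋:
  k=1: m=13, d=2, a=13
  k=2: m=13, d=1, a=26
d=1 and a=2a₀=26 at k=2, so the next step gives (m, d) = (13, 2) again — its k=1 value — and the period has length 2.

[13; 13, 26]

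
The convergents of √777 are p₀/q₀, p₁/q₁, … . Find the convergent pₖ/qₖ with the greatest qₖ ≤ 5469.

√777 = [27; 1, 6, 1, 54, …] (period length 4).
Convergents:
  p_0/q_0 = 27/1
  p_1/q_1 = 28/1
  p_2/q_2 = 195/7
  p_3/q_3 = 223/8
  p_4/q_4 = 12237/439
  p_5/q_5 = 12460/447
  p_6/q_6 = 86997/3121
  p_7/q_7 = 99457/3568
  p_8/q_8 = 5457675/195793
q_7 = 3568 ≤ 5469 < 195793 = q_8, so the answer is 99457/3568.

99457/3568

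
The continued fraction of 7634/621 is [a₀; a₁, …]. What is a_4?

7634 = 12·621 + 182   →  a_0 = 12
621 = 3·182 + 75   →  a_1 = 3
182 = 2·75 + 32   →  a_2 = 2
75 = 2·32 + 11   →  a_3 = 2
32 = 2·11 + 10   →  a_4 = 2

2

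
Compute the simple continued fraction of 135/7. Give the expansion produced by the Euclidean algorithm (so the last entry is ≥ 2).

135 = 19·7 + 2
7 = 3·2 + 1
2 = 2·1 + 0  (stop)
So 135/7 = [19; 3, 2].

[19; 3, 2]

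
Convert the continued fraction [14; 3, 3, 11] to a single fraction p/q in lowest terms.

Using pₖ = aₖpₖ₋₁ + pₖ₋₂ and qₖ = aₖqₖ₋₁ + qₖ₋₂:
  k=0: a=14, p=14, q=1
  k=1: a=3, p=43, q=3
  k=2: a=3, p=143, q=10
  k=3: a=11, p=1616, q=113

1616/113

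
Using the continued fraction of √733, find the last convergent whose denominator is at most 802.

9882/365

√733 = [27; 13, 1, 1, 13, 54, …] (period length 5).
Convergents:
  p_0/q_0 = 27/1
  p_1/q_1 = 352/13
  p_2/q_2 = 379/14
  p_3/q_3 = 731/27
  p_4/q_4 = 9882/365
  p_5/q_5 = 534359/19737
q_4 = 365 ≤ 802 < 19737 = q_5, so the answer is 9882/365.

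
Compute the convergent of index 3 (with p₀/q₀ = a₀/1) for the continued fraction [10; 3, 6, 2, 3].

Using pₖ = aₖpₖ₋₁ + pₖ₋₂, qₖ = aₖqₖ₋₁ + qₖ₋₂ (with p₋₁=1, p₋₂=0, q₋₁=0, q₋₂=1):
  k=0: a=10, p=10, q=1
  k=1: a=3, p=31, q=3
  k=2: a=6, p=196, q=19
  k=3: a=2, p=423, q=41

423/41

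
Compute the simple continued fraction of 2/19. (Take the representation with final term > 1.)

[0; 9, 2]

2 = 0·19 + 2
19 = 9·2 + 1
2 = 2·1 + 0  (stop)
So 2/19 = [0; 9, 2].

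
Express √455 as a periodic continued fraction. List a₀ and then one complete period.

a₀ = ⌊√455⌋ = 21.
With m₀=0, d₀=1 and mₖ₊₁ = dₖaₖ − mₖ, dₖ₊₁ = (n − mₖ₊₁²)/dₖ, aₖ₊₁ = ⌊(a₀+mₖ₊₁)/dₖ₊₁⌋:
  k=1: m=21, d=14, a=3
  k=2: m=21, d=1, a=42
d=1 and a=2a₀=42 at k=2, so the next step gives (m, d) = (21, 14) again — its k=1 value — and the period has length 2.

[21; 3, 42]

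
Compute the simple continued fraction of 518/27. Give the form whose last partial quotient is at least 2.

[19; 5, 2, 2]

518 = 19·27 + 5
27 = 5·5 + 2
5 = 2·2 + 1
2 = 2·1 + 0  (stop)
So 518/27 = [19; 5, 2, 2].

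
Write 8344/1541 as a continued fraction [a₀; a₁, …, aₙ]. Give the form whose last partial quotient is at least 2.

[5; 2, 2, 2, 3, 18, 2]

8344 = 5×1541 + 639
1541 = 2×639 + 263
639 = 2×263 + 113
263 = 2×113 + 37
113 = 3×37 + 2
37 = 18×2 + 1
2 = 2×1 + 0  (stop)
So 8344/1541 = [5; 2, 2, 2, 3, 18, 2].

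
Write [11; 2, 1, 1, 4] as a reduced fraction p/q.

262/23

Fold from the inside: start with 4/1.
  1 + 1/4 = 5/4
  1 + 4/5 = 9/5
  2 + 5/9 = 23/9
  11 + 9/23 = 262/23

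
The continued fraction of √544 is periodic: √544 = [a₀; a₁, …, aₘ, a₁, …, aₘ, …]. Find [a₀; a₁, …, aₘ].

a₀ = ⌊√544⌋ = 23.
With m₀=0, d₀=1 and mₖ₊₁ = dₖaₖ − mₖ, dₖ₊₁ = (n − mₖ₊₁²)/dₖ, aₖ₊₁ = ⌊(a₀+mₖ₊₁)/dₖ₊₁⌋:
  k=1: m=23, d=15, a=3
  k=2: m=22, d=4, a=11
  k=3: m=22, d=15, a=3
  k=4: m=23, d=1, a=46
d=1 and a=2a₀=46 at k=4, so the next step gives (m, d) = (23, 15) again — its k=1 value — and the period has length 4.

[23; 3, 11, 3, 46]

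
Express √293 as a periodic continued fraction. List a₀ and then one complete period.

a₀ = ⌊√293⌋ = 17.
With m₀=0, d₀=1 and mₖ₊₁ = dₖaₖ − mₖ, dₖ₊₁ = (n − mₖ₊₁²)/dₖ, aₖ₊₁ = ⌊(a₀+mₖ₊₁)/dₖ₊₁⌋:
  k=1: m=17, d=4, a=8
  k=2: m=15, d=17, a=1
  k=3: m=2, d=17, a=1
  k=4: m=15, d=4, a=8
  k=5: m=17, d=1, a=34
d=1 and a=2a₀=34 at k=5, so the next step gives (m, d) = (17, 4) again — its k=1 value — and the period has length 5.

[17; 8, 1, 1, 8, 34]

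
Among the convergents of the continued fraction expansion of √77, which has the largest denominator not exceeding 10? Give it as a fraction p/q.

79/9

√77 = [8; 1, 3, 2, 3, 1, 16, …] (period length 6).
Convergents:
  p_0/q_0 = 8/1
  p_1/q_1 = 9/1
  p_2/q_2 = 35/4
  p_3/q_3 = 79/9
  p_4/q_4 = 272/31
q_3 = 9 ≤ 10 < 31 = q_4, so the answer is 79/9.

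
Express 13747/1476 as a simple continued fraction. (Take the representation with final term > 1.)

[9; 3, 5, 3, 9, 3]

13747 = 9×1476 + 463
1476 = 3×463 + 87
463 = 5×87 + 28
87 = 3×28 + 3
28 = 9×3 + 1
3 = 3×1 + 0  (stop)
So 13747/1476 = [9; 3, 5, 3, 9, 3].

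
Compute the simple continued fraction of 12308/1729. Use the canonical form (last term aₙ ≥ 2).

[7; 8, 2, 3, 3, 2, 1, 2]

12308 = 7·1729 + 205
1729 = 8·205 + 89
205 = 2·89 + 27
89 = 3·27 + 8
27 = 3·8 + 3
8 = 2·3 + 2
3 = 1·2 + 1
2 = 2·1 + 0  (stop)
So 12308/1729 = [7; 8, 2, 3, 3, 2, 1, 2].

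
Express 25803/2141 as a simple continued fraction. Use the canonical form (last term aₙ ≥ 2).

25803 = 12×2141 + 111
2141 = 19×111 + 32
111 = 3×32 + 15
32 = 2×15 + 2
15 = 7×2 + 1
2 = 2×1 + 0  (stop)
So 25803/2141 = [12; 19, 3, 2, 7, 2].

[12; 19, 3, 2, 7, 2]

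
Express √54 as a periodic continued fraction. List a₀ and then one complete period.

[7; 2, 1, 6, 1, 2, 14]

a₀ = ⌊√54⌋ = 7.
With m₀=0, d₀=1 and mₖ₊₁ = dₖaₖ − mₖ, dₖ₊₁ = (n − mₖ₊₁²)/dₖ, aₖ₊₁ = ⌊(a₀+mₖ₊₁)/dₖ₊₁⌋:
  k=1: m=7, d=5, a=2
  k=2: m=3, d=9, a=1
  k=3: m=6, d=2, a=6
  k=4: m=6, d=9, a=1
  k=5: m=3, d=5, a=2
  k=6: m=7, d=1, a=14
d=1 and a=2a₀=14 at k=6, so the next step gives (m, d) = (7, 5) again — its k=1 value — and the period has length 6.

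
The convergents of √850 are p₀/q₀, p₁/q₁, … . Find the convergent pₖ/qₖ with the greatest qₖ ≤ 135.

√850 = [29; 6, 2, 6, 58, …] (period length 4).
Convergents:
  p_0/q_0 = 29/1
  p_1/q_1 = 175/6
  p_2/q_2 = 379/13
  p_3/q_3 = 2449/84
  p_4/q_4 = 142421/4885
q_3 = 84 ≤ 135 < 4885 = q_4, so the answer is 2449/84.

2449/84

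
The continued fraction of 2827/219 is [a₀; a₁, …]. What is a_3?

2827 = 12·219 + 199   →  a_0 = 12
219 = 1·199 + 20   →  a_1 = 1
199 = 9·20 + 19   →  a_2 = 9
20 = 1·19 + 1   →  a_3 = 1

1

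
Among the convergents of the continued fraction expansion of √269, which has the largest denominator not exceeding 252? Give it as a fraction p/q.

√269 = [16; 2, 2, 32, …] (period length 3).
Convergents:
  p_0/q_0 = 16/1
  p_1/q_1 = 33/2
  p_2/q_2 = 82/5
  p_3/q_3 = 2657/162
  p_4/q_4 = 5396/329
q_3 = 162 ≤ 252 < 329 = q_4, so the answer is 2657/162.

2657/162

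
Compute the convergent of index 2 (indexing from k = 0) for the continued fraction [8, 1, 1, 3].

Using pₖ = aₖpₖ₋₁ + pₖ₋₂, qₖ = aₖqₖ₋₁ + qₖ₋₂ (with p₋₁=1, p₋₂=0, q₋₁=0, q₋₂=1):
  k=0: a=8, p=8, q=1
  k=1: a=1, p=9, q=1
  k=2: a=1, p=17, q=2

17/2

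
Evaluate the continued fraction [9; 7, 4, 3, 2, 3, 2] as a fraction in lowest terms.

15599/1707

Using pₖ = aₖpₖ₋₁ + pₖ₋₂ and qₖ = aₖqₖ₋₁ + qₖ₋₂:
  k=0: a=9, p=9, q=1
  k=1: a=7, p=64, q=7
  k=2: a=4, p=265, q=29
  k=3: a=3, p=859, q=94
  k=4: a=2, p=1983, q=217
  k=5: a=3, p=6808, q=745
  k=6: a=2, p=15599, q=1707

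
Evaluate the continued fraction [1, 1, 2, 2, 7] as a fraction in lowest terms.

89/52

Using pₖ = aₖpₖ₋₁ + pₖ₋₂ and qₖ = aₖqₖ₋₁ + qₖ₋₂:
  k=0: a=1, p=1, q=1
  k=1: a=1, p=2, q=1
  k=2: a=2, p=5, q=3
  k=3: a=2, p=12, q=7
  k=4: a=7, p=89, q=52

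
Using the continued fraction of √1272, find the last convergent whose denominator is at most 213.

7561/212

√1272 = [35; 1, 1, 1, 70, …] (period length 4).
Convergents:
  p_0/q_0 = 35/1
  p_1/q_1 = 36/1
  p_2/q_2 = 71/2
  p_3/q_3 = 107/3
  p_4/q_4 = 7561/212
  p_5/q_5 = 7668/215
q_4 = 212 ≤ 213 < 215 = q_5, so the answer is 7561/212.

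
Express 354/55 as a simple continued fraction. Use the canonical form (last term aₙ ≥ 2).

354 = 6×55 + 24
55 = 2×24 + 7
24 = 3×7 + 3
7 = 2×3 + 1
3 = 3×1 + 0  (stop)
So 354/55 = [6; 2, 3, 2, 3].

[6; 2, 3, 2, 3]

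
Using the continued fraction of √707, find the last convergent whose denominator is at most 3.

53/2

√707 = [26; 1, 1, 2, 3, 2, 1, 1, 52, …] (period length 8).
Convergents:
  p_0/q_0 = 26/1
  p_1/q_1 = 27/1
  p_2/q_2 = 53/2
  p_3/q_3 = 133/5
q_2 = 2 ≤ 3 < 5 = q_3, so the answer is 53/2.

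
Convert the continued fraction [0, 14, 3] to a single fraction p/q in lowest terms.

Using pₖ = aₖpₖ₋₁ + pₖ₋₂ and qₖ = aₖqₖ₋₁ + qₖ₋₂:
  k=0: a=0, p=0, q=1
  k=1: a=14, p=1, q=14
  k=2: a=3, p=3, q=43

3/43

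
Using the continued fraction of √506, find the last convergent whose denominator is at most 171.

√506 = [22; 2, 44, …] (period length 2).
Convergents:
  p_0/q_0 = 22/1
  p_1/q_1 = 45/2
  p_2/q_2 = 2002/89
  p_3/q_3 = 4049/180
q_2 = 89 ≤ 171 < 180 = q_3, so the answer is 2002/89.

2002/89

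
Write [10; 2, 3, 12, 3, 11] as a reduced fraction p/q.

31301/3001

Fold from the inside: start with 11/1.
  3 + 1/11 = 34/11
  12 + 11/34 = 419/34
  3 + 34/419 = 1291/419
  2 + 419/1291 = 3001/1291
  10 + 1291/3001 = 31301/3001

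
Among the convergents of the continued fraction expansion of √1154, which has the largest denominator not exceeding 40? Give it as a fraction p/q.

1155/34

√1154 = [33; 1, 32, 1, 66, …] (period length 4).
Convergents:
  p_0/q_0 = 33/1
  p_1/q_1 = 34/1
  p_2/q_2 = 1121/33
  p_3/q_3 = 1155/34
  p_4/q_4 = 77351/2277
q_3 = 34 ≤ 40 < 2277 = q_4, so the answer is 1155/34.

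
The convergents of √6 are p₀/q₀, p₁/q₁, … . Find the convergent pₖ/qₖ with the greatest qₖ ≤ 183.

√6 = [2; 2, 4, …] (period length 2).
Convergents:
  p_0/q_0 = 2/1
  p_1/q_1 = 5/2
  p_2/q_2 = 22/9
  p_3/q_3 = 49/20
  p_4/q_4 = 218/89
  p_5/q_5 = 485/198
q_4 = 89 ≤ 183 < 198 = q_5, so the answer is 218/89.

218/89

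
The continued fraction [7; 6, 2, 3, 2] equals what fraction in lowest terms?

Fold from the inside: start with 2/1.
  3 + 1/2 = 7/2
  2 + 2/7 = 16/7
  6 + 7/16 = 103/16
  7 + 16/103 = 737/103

737/103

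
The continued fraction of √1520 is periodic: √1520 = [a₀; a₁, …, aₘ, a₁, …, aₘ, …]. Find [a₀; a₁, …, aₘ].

a₀ = ⌊√1520⌋ = 38.

[38; 1, 76]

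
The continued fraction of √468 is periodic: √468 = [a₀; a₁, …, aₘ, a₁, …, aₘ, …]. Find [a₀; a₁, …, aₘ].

a₀ = ⌊√468⌋ = 21.
With m₀=0, d₀=1 and mₖ₊₁ = dₖaₖ − mₖ, dₖ₊₁ = (n − mₖ₊₁²)/dₖ, aₖ₊₁ = ⌊(a₀+mₖ₊₁)/dₖ₊₁⌋:
  k=1: m=21, d=27, a=1
  k=2: m=6, d=16, a=1
  k=3: m=10, d=23, a=1
  k=4: m=13, d=13, a=2
  k=5: m=13, d=23, a=1
  k=6: m=10, d=16, a=1
  k=7: m=6, d=27, a=1
  k=8: m=21, d=1, a=42
d=1 and a=2a₀=42 at k=8, so the next step gives (m, d) = (21, 27) again — its k=1 value — and the period has length 8.

[21; 1, 1, 1, 2, 1, 1, 1, 42]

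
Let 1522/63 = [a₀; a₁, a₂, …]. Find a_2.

3

1522 = 24·63 + 10   →  a_0 = 24
63 = 6·10 + 3   →  a_1 = 6
10 = 3·3 + 1   →  a_2 = 3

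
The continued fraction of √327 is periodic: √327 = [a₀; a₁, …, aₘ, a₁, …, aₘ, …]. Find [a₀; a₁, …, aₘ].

a₀ = ⌊√327⌋ = 18.
With m₀=0, d₀=1 and mₖ₊₁ = dₖaₖ − mₖ, dₖ₊₁ = (n − mₖ₊₁²)/dₖ, aₖ₊₁ = ⌊(a₀+mₖ₊₁)/dₖ₊₁⌋:
  k=1: m=18, d=3, a=12
  k=2: m=18, d=1, a=36
d=1 and a=2a₀=36 at k=2, so the next step gives (m, d) = (18, 3) again — its k=1 value — and the period has length 2.

[18; 12, 36]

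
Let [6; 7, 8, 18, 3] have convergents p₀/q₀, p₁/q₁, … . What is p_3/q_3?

Using pₖ = aₖpₖ₋₁ + pₖ₋₂, qₖ = aₖqₖ₋₁ + qₖ₋₂ (with p₋₁=1, p₋₂=0, q₋₁=0, q₋₂=1):
  k=0: a=6, p=6, q=1
  k=1: a=7, p=43, q=7
  k=2: a=8, p=350, q=57
  k=3: a=18, p=6343, q=1033

6343/1033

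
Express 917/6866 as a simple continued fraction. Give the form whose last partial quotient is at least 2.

[0; 7, 2, 19, 2, 3, 3]

917 = 0*6866 + 917
6866 = 7*917 + 447
917 = 2*447 + 23
447 = 19*23 + 10
23 = 2*10 + 3
10 = 3*3 + 1
3 = 3*1 + 0  (stop)
So 917/6866 = [0; 7, 2, 19, 2, 3, 3].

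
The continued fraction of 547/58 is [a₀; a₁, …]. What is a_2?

547 = 9·58 + 25   →  a_0 = 9
58 = 2·25 + 8   →  a_1 = 2
25 = 3·8 + 1   →  a_2 = 3

3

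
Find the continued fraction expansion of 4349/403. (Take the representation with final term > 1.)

[10; 1, 3, 1, 3, 1, 16]

4349 = 10·403 + 319
403 = 1·319 + 84
319 = 3·84 + 67
84 = 1·67 + 17
67 = 3·17 + 16
17 = 1·16 + 1
16 = 16·1 + 0  (stop)
So 4349/403 = [10; 1, 3, 1, 3, 1, 16].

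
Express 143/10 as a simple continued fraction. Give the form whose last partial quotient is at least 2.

[14; 3, 3]

143 = 14*10 + 3
10 = 3*3 + 1
3 = 3*1 + 0  (stop)
So 143/10 = [14; 3, 3].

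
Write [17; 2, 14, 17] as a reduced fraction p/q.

8654/495

Fold from the inside: start with 17/1.
  14 + 1/17 = 239/17
  2 + 17/239 = 495/239
  17 + 239/495 = 8654/495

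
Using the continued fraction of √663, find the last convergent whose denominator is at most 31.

103/4

√663 = [25; 1, 2, 1, 50, …] (period length 4).
Convergents:
  p_0/q_0 = 25/1
  p_1/q_1 = 26/1
  p_2/q_2 = 77/3
  p_3/q_3 = 103/4
  p_4/q_4 = 5227/203
q_3 = 4 ≤ 31 < 203 = q_4, so the answer is 103/4.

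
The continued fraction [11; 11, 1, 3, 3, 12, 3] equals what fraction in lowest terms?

64315/5802

Fold from the inside: start with 3/1.
  12 + 1/3 = 37/3
  3 + 3/37 = 114/37
  3 + 37/114 = 379/114
  1 + 114/379 = 493/379
  11 + 379/493 = 5802/493
  11 + 493/5802 = 64315/5802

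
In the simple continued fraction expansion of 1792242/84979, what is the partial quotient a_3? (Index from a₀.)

1792242 = 21·84979 + 7683   →  a_0 = 21
84979 = 11·7683 + 466   →  a_1 = 11
7683 = 16·466 + 227   →  a_2 = 16
466 = 2·227 + 12   →  a_3 = 2

2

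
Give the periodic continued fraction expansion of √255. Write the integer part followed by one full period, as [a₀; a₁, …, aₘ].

[15; 1, 30]

a₀ = ⌊√255⌋ = 15.
With m₀=0, d₀=1 and mₖ₊₁ = dₖaₖ − mₖ, dₖ₊₁ = (n − mₖ₊₁²)/dₖ, aₖ₊₁ = ⌊(a₀+mₖ₊₁)/dₖ₊₁⌋:
  k=1: m=15, d=30, a=1
  k=2: m=15, d=1, a=30
d=1 and a=2a₀=30 at k=2, so the next step gives (m, d) = (15, 30) again — its k=1 value — and the period has length 2.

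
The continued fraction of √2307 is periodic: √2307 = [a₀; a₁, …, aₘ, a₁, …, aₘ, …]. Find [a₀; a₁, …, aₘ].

a₀ = ⌊√2307⌋ = 48.
With m₀=0, d₀=1 and mₖ₊₁ = dₖaₖ − mₖ, dₖ₊₁ = (n − mₖ₊₁²)/dₖ, aₖ₊₁ = ⌊(a₀+mₖ₊₁)/dₖ₊₁⌋:
  k=1: m=48, d=3, a=32
  k=2: m=48, d=1, a=96
d=1 and a=2a₀=96 at k=2, so the next step gives (m, d) = (48, 3) again — its k=1 value — and the period has length 2.

[48; 32, 96]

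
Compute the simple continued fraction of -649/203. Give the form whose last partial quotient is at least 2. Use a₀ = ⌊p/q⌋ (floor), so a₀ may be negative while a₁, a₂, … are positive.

-649 = -4*203 + 163
203 = 1*163 + 40
163 = 4*40 + 3
40 = 13*3 + 1
3 = 3*1 + 0  (stop)
So -649/203 = [-4; 1, 4, 13, 3].

[-4; 1, 4, 13, 3]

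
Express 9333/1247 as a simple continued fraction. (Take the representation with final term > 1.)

9333 = 7*1247 + 604
1247 = 2*604 + 39
604 = 15*39 + 19
39 = 2*19 + 1
19 = 19*1 + 0  (stop)
So 9333/1247 = [7; 2, 15, 2, 19].

[7; 2, 15, 2, 19]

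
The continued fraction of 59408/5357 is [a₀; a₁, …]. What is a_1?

59408 = 11·5357 + 481   →  a_0 = 11
5357 = 11·481 + 66   →  a_1 = 11

11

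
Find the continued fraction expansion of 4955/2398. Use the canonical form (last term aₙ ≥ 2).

[2; 15, 12, 4, 3]

4955 = 2×2398 + 159
2398 = 15×159 + 13
159 = 12×13 + 3
13 = 4×3 + 1
3 = 3×1 + 0  (stop)
So 4955/2398 = [2; 15, 12, 4, 3].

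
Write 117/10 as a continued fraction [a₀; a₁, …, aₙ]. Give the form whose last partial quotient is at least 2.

117 = 11×10 + 7
10 = 1×7 + 3
7 = 2×3 + 1
3 = 3×1 + 0  (stop)
So 117/10 = [11; 1, 2, 3].

[11; 1, 2, 3]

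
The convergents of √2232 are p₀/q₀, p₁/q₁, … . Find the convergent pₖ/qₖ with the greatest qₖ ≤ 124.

√2232 = [47; 4, 10, 4, 94, …] (period length 4).
Convergents:
  p_0/q_0 = 47/1
  p_1/q_1 = 189/4
  p_2/q_2 = 1937/41
  p_3/q_3 = 7937/168
q_2 = 41 ≤ 124 < 168 = q_3, so the answer is 1937/41.

1937/41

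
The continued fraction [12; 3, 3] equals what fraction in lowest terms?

123/10

Using pₖ = aₖpₖ₋₁ + pₖ₋₂ and qₖ = aₖqₖ₋₁ + qₖ₋₂:
  k=0: a=12, p=12, q=1
  k=1: a=3, p=37, q=3
  k=2: a=3, p=123, q=10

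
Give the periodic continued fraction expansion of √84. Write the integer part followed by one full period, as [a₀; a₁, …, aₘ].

a₀ = ⌊√84⌋ = 9.
With m₀=0, d₀=1 and mₖ₊₁ = dₖaₖ − mₖ, dₖ₊₁ = (n − mₖ₊₁²)/dₖ, aₖ₊₁ = ⌊(a₀+mₖ₊₁)/dₖ₊₁⌋:
  k=1: m=9, d=3, a=6
  k=2: m=9, d=1, a=18
d=1 and a=2a₀=18 at k=2, so the next step gives (m, d) = (9, 3) again — its k=1 value — and the period has length 2.

[9; 6, 18]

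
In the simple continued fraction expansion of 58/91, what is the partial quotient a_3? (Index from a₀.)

1

58 = 0·91 + 58   →  a_0 = 0
91 = 1·58 + 33   →  a_1 = 1
58 = 1·33 + 25   →  a_2 = 1
33 = 1·25 + 8   →  a_3 = 1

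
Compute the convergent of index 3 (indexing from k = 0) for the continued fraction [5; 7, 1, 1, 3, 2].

77/15

Using pₖ = aₖpₖ₋₁ + pₖ₋₂, qₖ = aₖqₖ₋₁ + qₖ₋₂ (with p₋₁=1, p₋₂=0, q₋₁=0, q₋₂=1):
  k=0: a=5, p=5, q=1
  k=1: a=7, p=36, q=7
  k=2: a=1, p=41, q=8
  k=3: a=1, p=77, q=15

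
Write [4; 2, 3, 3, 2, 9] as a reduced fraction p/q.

2217/500

Using pₖ = aₖpₖ₋₁ + pₖ₋₂ and qₖ = aₖqₖ₋₁ + qₖ₋₂:
  k=0: a=4, p=4, q=1
  k=1: a=2, p=9, q=2
  k=2: a=3, p=31, q=7
  k=3: a=3, p=102, q=23
  k=4: a=2, p=235, q=53
  k=5: a=9, p=2217, q=500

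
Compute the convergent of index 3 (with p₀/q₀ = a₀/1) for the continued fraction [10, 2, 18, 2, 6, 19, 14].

Using pₖ = aₖpₖ₋₁ + pₖ₋₂, qₖ = aₖqₖ₋₁ + qₖ₋₂ (with p₋₁=1, p₋₂=0, q₋₁=0, q₋₂=1):
  k=0: a=10, p=10, q=1
  k=1: a=2, p=21, q=2
  k=2: a=18, p=388, q=37
  k=3: a=2, p=797, q=76

797/76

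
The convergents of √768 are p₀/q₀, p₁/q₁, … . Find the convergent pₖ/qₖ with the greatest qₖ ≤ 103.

√768 = [27; 1, 2, 2, 13, 2, 2, 1, 54, …] (period length 8).
Convergents:
  p_0/q_0 = 27/1
  p_1/q_1 = 28/1
  p_2/q_2 = 83/3
  p_3/q_3 = 194/7
  p_4/q_4 = 2605/94
  p_5/q_5 = 5404/195
q_4 = 94 ≤ 103 < 195 = q_5, so the answer is 2605/94.

2605/94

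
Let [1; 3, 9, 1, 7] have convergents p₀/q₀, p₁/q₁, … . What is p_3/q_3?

Using pₖ = aₖpₖ₋₁ + pₖ₋₂, qₖ = aₖqₖ₋₁ + qₖ₋₂ (with p₋₁=1, p₋₂=0, q₋₁=0, q₋₂=1):
  k=0: a=1, p=1, q=1
  k=1: a=3, p=4, q=3
  k=2: a=9, p=37, q=28
  k=3: a=1, p=41, q=31

41/31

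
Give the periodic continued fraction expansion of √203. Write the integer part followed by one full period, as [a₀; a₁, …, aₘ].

a₀ = ⌊√203⌋ = 14.
With m₀=0, d₀=1 and mₖ₊₁ = dₖaₖ − mₖ, dₖ₊₁ = (n − mₖ₊₁²)/dₖ, aₖ₊₁ = ⌊(a₀+mₖ₊₁)/dₖ₊₁⌋:
  k=1: m=14, d=7, a=4
  k=2: m=14, d=1, a=28
d=1 and a=2a₀=28 at k=2, so the next step gives (m, d) = (14, 7) again — its k=1 value — and the period has length 2.

[14; 4, 28]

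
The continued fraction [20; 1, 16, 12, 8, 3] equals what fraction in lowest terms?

108393/5176

Using pₖ = aₖpₖ₋₁ + pₖ₋₂ and qₖ = aₖqₖ₋₁ + qₖ₋₂:
  k=0: a=20, p=20, q=1
  k=1: a=1, p=21, q=1
  k=2: a=16, p=356, q=17
  k=3: a=12, p=4293, q=205
  k=4: a=8, p=34700, q=1657
  k=5: a=3, p=108393, q=5176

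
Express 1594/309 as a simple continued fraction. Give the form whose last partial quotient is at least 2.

[5; 6, 3, 3, 1, 3]

1594 = 5·309 + 49
309 = 6·49 + 15
49 = 3·15 + 4
15 = 3·4 + 3
4 = 1·3 + 1
3 = 3·1 + 0  (stop)
So 1594/309 = [5; 6, 3, 3, 1, 3].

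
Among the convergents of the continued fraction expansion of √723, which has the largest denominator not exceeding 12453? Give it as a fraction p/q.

√723 = [26; 1, 7, 1, 52, …] (period length 4).
Convergents:
  p_0/q_0 = 26/1
  p_1/q_1 = 27/1
  p_2/q_2 = 215/8
  p_3/q_3 = 242/9
  p_4/q_4 = 12799/476
  p_5/q_5 = 13041/485
  p_6/q_6 = 104086/3871
  p_7/q_7 = 117127/4356
  p_8/q_8 = 6194690/230383
q_7 = 4356 ≤ 12453 < 230383 = q_8, so the answer is 117127/4356.

117127/4356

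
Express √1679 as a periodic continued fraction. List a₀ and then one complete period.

[40; 1, 39, 1, 80]

a₀ = ⌊√1679⌋ = 40.
With m₀=0, d₀=1 and mₖ₊₁ = dₖaₖ − mₖ, dₖ₊₁ = (n − mₖ₊₁²)/dₖ, aₖ₊₁ = ⌊(a₀+mₖ₊₁)/dₖ₊₁⌋:
  k=1: m=40, d=79, a=1
  k=2: m=39, d=2, a=39
  k=3: m=39, d=79, a=1
  k=4: m=40, d=1, a=80
d=1 and a=2a₀=80 at k=4, so the next step gives (m, d) = (40, 79) again — its k=1 value — and the period has length 4.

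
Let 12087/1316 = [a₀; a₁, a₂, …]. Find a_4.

12087 = 9·1316 + 243   →  a_0 = 9
1316 = 5·243 + 101   →  a_1 = 5
243 = 2·101 + 41   →  a_2 = 2
101 = 2·41 + 19   →  a_3 = 2
41 = 2·19 + 3   →  a_4 = 2

2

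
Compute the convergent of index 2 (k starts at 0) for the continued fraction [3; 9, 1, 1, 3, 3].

Using pₖ = aₖpₖ₋₁ + pₖ₋₂, qₖ = aₖqₖ₋₁ + qₖ₋₂ (with p₋₁=1, p₋₂=0, q₋₁=0, q₋₂=1):
  k=0: a=3, p=3, q=1
  k=1: a=9, p=28, q=9
  k=2: a=1, p=31, q=10

31/10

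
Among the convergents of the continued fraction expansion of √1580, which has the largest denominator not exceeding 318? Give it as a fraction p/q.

12521/315

√1580 = [39; 1, 2, 1, 78, …] (period length 4).
Convergents:
  p_0/q_0 = 39/1
  p_1/q_1 = 40/1
  p_2/q_2 = 119/3
  p_3/q_3 = 159/4
  p_4/q_4 = 12521/315
  p_5/q_5 = 12680/319
q_4 = 315 ≤ 318 < 319 = q_5, so the answer is 12521/315.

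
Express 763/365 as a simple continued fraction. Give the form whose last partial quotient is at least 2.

[2; 11, 16, 2]

763 = 2·365 + 33
365 = 11·33 + 2
33 = 16·2 + 1
2 = 2·1 + 0  (stop)
So 763/365 = [2; 11, 16, 2].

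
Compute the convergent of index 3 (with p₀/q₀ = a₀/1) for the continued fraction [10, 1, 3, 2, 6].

97/9

Using pₖ = aₖpₖ₋₁ + pₖ₋₂, qₖ = aₖqₖ₋₁ + qₖ₋₂ (with p₋₁=1, p₋₂=0, q₋₁=0, q₋₂=1):
  k=0: a=10, p=10, q=1
  k=1: a=1, p=11, q=1
  k=2: a=3, p=43, q=4
  k=3: a=2, p=97, q=9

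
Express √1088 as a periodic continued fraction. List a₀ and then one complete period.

a₀ = ⌊√1088⌋ = 32.

[32; 1, 64]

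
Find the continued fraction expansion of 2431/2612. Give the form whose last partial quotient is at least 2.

2431 = 0*2612 + 2431
2612 = 1*2431 + 181
2431 = 13*181 + 78
181 = 2*78 + 25
78 = 3*25 + 3
25 = 8*3 + 1
3 = 3*1 + 0  (stop)
So 2431/2612 = [0; 1, 13, 2, 3, 8, 3].

[0; 1, 13, 2, 3, 8, 3]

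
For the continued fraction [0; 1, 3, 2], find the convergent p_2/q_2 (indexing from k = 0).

3/4

Using pₖ = aₖpₖ₋₁ + pₖ₋₂, qₖ = aₖqₖ₋₁ + qₖ₋₂ (with p₋₁=1, p₋₂=0, q₋₁=0, q₋₂=1):
  k=0: a=0, p=0, q=1
  k=1: a=1, p=1, q=1
  k=2: a=3, p=3, q=4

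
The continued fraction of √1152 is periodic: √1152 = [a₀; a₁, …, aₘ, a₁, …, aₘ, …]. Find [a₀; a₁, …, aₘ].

[33; 1, 15, 1, 66]

a₀ = ⌊√1152⌋ = 33.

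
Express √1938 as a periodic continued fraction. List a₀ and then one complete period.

[44; 44, 88]

a₀ = ⌊√1938⌋ = 44.
With m₀=0, d₀=1 and mₖ₊₁ = dₖaₖ − mₖ, dₖ₊₁ = (n − mₖ₊₁²)/dₖ, aₖ₊₁ = ⌊(a₀+mₖ₊₁)/dₖ₊₁⌋:
  k=1: m=44, d=2, a=44
  k=2: m=44, d=1, a=88
d=1 and a=2a₀=88 at k=2, so the next step gives (m, d) = (44, 2) again — its k=1 value — and the period has length 2.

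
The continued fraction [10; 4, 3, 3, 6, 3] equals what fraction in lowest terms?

Using pₖ = aₖpₖ₋₁ + pₖ₋₂ and qₖ = aₖqₖ₋₁ + qₖ₋₂:
  k=0: a=10, p=10, q=1
  k=1: a=4, p=41, q=4
  k=2: a=3, p=133, q=13
  k=3: a=3, p=440, q=43
  k=4: a=6, p=2773, q=271
  k=5: a=3, p=8759, q=856

8759/856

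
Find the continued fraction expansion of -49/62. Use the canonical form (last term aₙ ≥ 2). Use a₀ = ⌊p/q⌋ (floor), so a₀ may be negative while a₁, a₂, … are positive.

-49 = -1·62 + 13
62 = 4·13 + 10
13 = 1·10 + 3
10 = 3·3 + 1
3 = 3·1 + 0  (stop)
So -49/62 = [-1; 4, 1, 3, 3].

[-1; 4, 1, 3, 3]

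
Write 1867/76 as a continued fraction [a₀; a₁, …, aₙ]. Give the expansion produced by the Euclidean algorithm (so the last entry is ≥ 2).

1867 = 24×76 + 43
76 = 1×43 + 33
43 = 1×33 + 10
33 = 3×10 + 3
10 = 3×3 + 1
3 = 3×1 + 0  (stop)
So 1867/76 = [24; 1, 1, 3, 3, 3].

[24; 1, 1, 3, 3, 3]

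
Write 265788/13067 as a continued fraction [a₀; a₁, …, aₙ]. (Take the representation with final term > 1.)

265788 = 20*13067 + 4448
13067 = 2*4448 + 4171
4448 = 1*4171 + 277
4171 = 15*277 + 16
277 = 17*16 + 5
16 = 3*5 + 1
5 = 5*1 + 0  (stop)
So 265788/13067 = [20; 2, 1, 15, 17, 3, 5].

[20; 2, 1, 15, 17, 3, 5]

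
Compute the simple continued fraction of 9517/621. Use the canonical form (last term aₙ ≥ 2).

[15; 3, 13, 2, 7]

9517 = 15*621 + 202
621 = 3*202 + 15
202 = 13*15 + 7
15 = 2*7 + 1
7 = 7*1 + 0  (stop)
So 9517/621 = [15; 3, 13, 2, 7].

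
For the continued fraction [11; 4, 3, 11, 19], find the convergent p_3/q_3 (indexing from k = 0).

Using pₖ = aₖpₖ₋₁ + pₖ₋₂, qₖ = aₖqₖ₋₁ + qₖ₋₂ (with p₋₁=1, p₋₂=0, q₋₁=0, q₋₂=1):
  k=0: a=11, p=11, q=1
  k=1: a=4, p=45, q=4
  k=2: a=3, p=146, q=13
  k=3: a=11, p=1651, q=147

1651/147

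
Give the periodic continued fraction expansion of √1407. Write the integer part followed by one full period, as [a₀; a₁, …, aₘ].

a₀ = ⌊√1407⌋ = 37.
With m₀=0, d₀=1 and mₖ₊₁ = dₖaₖ − mₖ, dₖ₊₁ = (n − mₖ₊₁²)/dₖ, aₖ₊₁ = ⌊(a₀+mₖ₊₁)/dₖ₊₁⌋:
  k=1: m=37, d=38, a=1
  k=2: m=1, d=37, a=1
  k=3: m=36, d=3, a=24
  k=4: m=36, d=37, a=1
  k=5: m=1, d=38, a=1
  k=6: m=37, d=1, a=74
d=1 and a=2a₀=74 at k=6, so the next step gives (m, d) = (37, 38) again — its k=1 value — and the period has length 6.

[37; 1, 1, 24, 1, 1, 74]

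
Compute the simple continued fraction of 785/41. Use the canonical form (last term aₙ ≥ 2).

[19; 6, 1, 5]

785 = 19×41 + 6
41 = 6×6 + 5
6 = 1×5 + 1
5 = 5×1 + 0  (stop)
So 785/41 = [19; 6, 1, 5].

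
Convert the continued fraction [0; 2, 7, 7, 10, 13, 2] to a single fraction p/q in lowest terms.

13789/29509

Using pₖ = aₖpₖ₋₁ + pₖ₋₂ and qₖ = aₖqₖ₋₁ + qₖ₋₂:
  k=0: a=0, p=0, q=1
  k=1: a=2, p=1, q=2
  k=2: a=7, p=7, q=15
  k=3: a=7, p=50, q=107
  k=4: a=10, p=507, q=1085
  k=5: a=13, p=6641, q=14212
  k=6: a=2, p=13789, q=29509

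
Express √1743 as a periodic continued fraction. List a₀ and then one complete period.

[41; 1, 2, 1, 82]

a₀ = ⌊√1743⌋ = 41.
With m₀=0, d₀=1 and mₖ₊₁ = dₖaₖ − mₖ, dₖ₊₁ = (n − mₖ₊₁²)/dₖ, aₖ₊₁ = ⌊(a₀+mₖ₊₁)/dₖ₊₁⌋:
  k=1: m=41, d=62, a=1
  k=2: m=21, d=21, a=2
  k=3: m=21, d=62, a=1
  k=4: m=41, d=1, a=82
d=1 and a=2a₀=82 at k=4, so the next step gives (m, d) = (41, 62) again — its k=1 value — and the period has length 4.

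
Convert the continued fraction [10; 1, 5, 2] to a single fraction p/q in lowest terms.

141/13

Using pₖ = aₖpₖ₋₁ + pₖ₋₂ and qₖ = aₖqₖ₋₁ + qₖ₋₂:
  k=0: a=10, p=10, q=1
  k=1: a=1, p=11, q=1
  k=2: a=5, p=65, q=6
  k=3: a=2, p=141, q=13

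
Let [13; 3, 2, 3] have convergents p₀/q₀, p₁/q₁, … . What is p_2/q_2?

Using pₖ = aₖpₖ₋₁ + pₖ₋₂, qₖ = aₖqₖ₋₁ + qₖ₋₂ (with p₋₁=1, p₋₂=0, q₋₁=0, q₋₂=1):
  k=0: a=13, p=13, q=1
  k=1: a=3, p=40, q=3
  k=2: a=2, p=93, q=7

93/7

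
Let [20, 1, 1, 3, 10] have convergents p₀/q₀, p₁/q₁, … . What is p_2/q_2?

41/2

Using pₖ = aₖpₖ₋₁ + pₖ₋₂, qₖ = aₖqₖ₋₁ + qₖ₋₂ (with p₋₁=1, p₋₂=0, q₋₁=0, q₋₂=1):
  k=0: a=20, p=20, q=1
  k=1: a=1, p=21, q=1
  k=2: a=1, p=41, q=2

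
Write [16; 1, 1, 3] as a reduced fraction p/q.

Fold from the inside: start with 3/1.
  1 + 1/3 = 4/3
  1 + 3/4 = 7/4
  16 + 4/7 = 116/7

116/7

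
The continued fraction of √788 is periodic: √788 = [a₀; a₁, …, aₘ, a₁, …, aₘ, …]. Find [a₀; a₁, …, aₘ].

[28; 14, 56]

a₀ = ⌊√788⌋ = 28.
With m₀=0, d₀=1 and mₖ₊₁ = dₖaₖ − mₖ, dₖ₊₁ = (n − mₖ₊₁²)/dₖ, aₖ₊₁ = ⌊(a₀+mₖ₊₁)/dₖ₊₁⌋:
  k=1: m=28, d=4, a=14
  k=2: m=28, d=1, a=56
d=1 and a=2a₀=56 at k=2, so the next step gives (m, d) = (28, 4) again — its k=1 value — and the period has length 2.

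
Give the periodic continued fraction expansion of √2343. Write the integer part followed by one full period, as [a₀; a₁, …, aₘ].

[48; 2, 2, 8, 2, 2, 96]

a₀ = ⌊√2343⌋ = 48.
With m₀=0, d₀=1 and mₖ₊₁ = dₖaₖ − mₖ, dₖ₊₁ = (n − mₖ₊₁²)/dₖ, aₖ₊₁ = ⌊(a₀+mₖ₊₁)/dₖ₊₁⌋:
  k=1: m=48, d=39, a=2
  k=2: m=30, d=37, a=2
  k=3: m=44, d=11, a=8
  k=4: m=44, d=37, a=2
  k=5: m=30, d=39, a=2
  k=6: m=48, d=1, a=96
d=1 and a=2a₀=96 at k=6, so the next step gives (m, d) = (48, 39) again — its k=1 value — and the period has length 6.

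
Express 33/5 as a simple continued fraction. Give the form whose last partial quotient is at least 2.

33 = 6×5 + 3
5 = 1×3 + 2
3 = 1×2 + 1
2 = 2×1 + 0  (stop)
So 33/5 = [6; 1, 1, 2].

[6; 1, 1, 2]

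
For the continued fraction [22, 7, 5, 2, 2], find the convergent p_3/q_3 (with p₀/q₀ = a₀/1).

1749/79

Using pₖ = aₖpₖ₋₁ + pₖ₋₂, qₖ = aₖqₖ₋₁ + qₖ₋₂ (with p₋₁=1, p₋₂=0, q₋₁=0, q₋₂=1):
  k=0: a=22, p=22, q=1
  k=1: a=7, p=155, q=7
  k=2: a=5, p=797, q=36
  k=3: a=2, p=1749, q=79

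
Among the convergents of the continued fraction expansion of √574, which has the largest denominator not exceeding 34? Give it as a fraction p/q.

√574 = [23; 1, 22, 1, 46, …] (period length 4).
Convergents:
  p_0/q_0 = 23/1
  p_1/q_1 = 24/1
  p_2/q_2 = 551/23
  p_3/q_3 = 575/24
  p_4/q_4 = 27001/1127
q_3 = 24 ≤ 34 < 1127 = q_4, so the answer is 575/24.

575/24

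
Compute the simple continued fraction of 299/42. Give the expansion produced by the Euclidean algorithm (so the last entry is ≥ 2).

299 = 7*42 + 5
42 = 8*5 + 2
5 = 2*2 + 1
2 = 2*1 + 0  (stop)
So 299/42 = [7; 8, 2, 2].

[7; 8, 2, 2]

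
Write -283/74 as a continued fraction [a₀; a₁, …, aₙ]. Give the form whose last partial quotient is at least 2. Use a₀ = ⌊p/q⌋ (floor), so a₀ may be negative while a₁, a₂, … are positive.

[-4; 5, 1, 2, 4]

-283 = -4·74 + 13
74 = 5·13 + 9
13 = 1·9 + 4
9 = 2·4 + 1
4 = 4·1 + 0  (stop)
So -283/74 = [-4; 5, 1, 2, 4].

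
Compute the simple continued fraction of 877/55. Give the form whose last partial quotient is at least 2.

[15; 1, 17, 3]

877 = 15*55 + 52
55 = 1*52 + 3
52 = 17*3 + 1
3 = 3*1 + 0  (stop)
So 877/55 = [15; 1, 17, 3].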